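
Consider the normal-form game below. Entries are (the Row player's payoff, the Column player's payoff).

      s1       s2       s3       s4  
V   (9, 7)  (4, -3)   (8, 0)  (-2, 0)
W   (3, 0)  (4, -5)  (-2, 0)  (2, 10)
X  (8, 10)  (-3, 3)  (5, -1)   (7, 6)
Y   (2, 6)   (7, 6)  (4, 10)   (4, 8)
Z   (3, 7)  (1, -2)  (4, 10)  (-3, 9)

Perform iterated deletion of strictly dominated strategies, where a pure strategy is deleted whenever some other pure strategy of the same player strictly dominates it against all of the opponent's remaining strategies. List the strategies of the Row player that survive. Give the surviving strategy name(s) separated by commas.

V

The Row player's strategy Z is strictly dominated by V (s1: 9>3, s2: 4>1, s3: 8>4, s4: -2>-3) and is removed.
For the Column player, s4 strictly dominates s2 on the remaining rows (V: 0>-3, W: 10>-5, X: 6>3, Y: 8>6); eliminate s2.
For the Row player, X strictly dominates W on the remaining columns (s1: 8>3, s3: 5>-2, s4: 7>2); eliminate W.
For the Row player, X strictly dominates Y on the remaining columns (s1: 8>2, s3: 5>4, s4: 7>4); eliminate Y.
For the Column player, s1 strictly dominates s3 on the remaining rows (V: 7>0, X: 10>-1); eliminate s3.
Column s4 is eliminated: s1 beats it against every remaining row (V: 7>0, X: 10>6).
Row X is eliminated: V beats it against every remaining column (s1: 9>8).
Among the remaining strategies, none is strictly dominated by another pure strategy of the same player, so the elimination stops.
Surviving strategies — the Row player: {V}; the Column player: {s1}.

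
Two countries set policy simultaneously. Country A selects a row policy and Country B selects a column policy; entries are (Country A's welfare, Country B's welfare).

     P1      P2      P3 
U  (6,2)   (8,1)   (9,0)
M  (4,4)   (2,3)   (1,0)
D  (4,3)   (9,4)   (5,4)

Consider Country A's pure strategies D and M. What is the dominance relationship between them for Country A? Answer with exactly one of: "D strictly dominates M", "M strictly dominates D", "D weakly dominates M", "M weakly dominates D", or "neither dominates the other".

Compare D to M across each opponent action: P1: 4=4, P2: 9>2, P3: 5>1.
D is at least as good everywhere and strictly better somewhere (tied only at P1), so D weakly but not strictly dominates M.

D weakly dominates M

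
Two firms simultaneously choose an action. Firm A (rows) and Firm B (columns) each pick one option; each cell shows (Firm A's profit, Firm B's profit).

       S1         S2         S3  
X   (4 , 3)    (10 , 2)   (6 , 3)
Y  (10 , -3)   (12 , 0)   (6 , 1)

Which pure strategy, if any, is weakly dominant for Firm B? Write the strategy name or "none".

S3 vs S1: X: 3=3, Y: 1>-3.
S3 vs S2: X: 3>2, Y: 1>0.
S3 is at least as good as every other strategy against every opponent action, so it is weakly dominant.

S3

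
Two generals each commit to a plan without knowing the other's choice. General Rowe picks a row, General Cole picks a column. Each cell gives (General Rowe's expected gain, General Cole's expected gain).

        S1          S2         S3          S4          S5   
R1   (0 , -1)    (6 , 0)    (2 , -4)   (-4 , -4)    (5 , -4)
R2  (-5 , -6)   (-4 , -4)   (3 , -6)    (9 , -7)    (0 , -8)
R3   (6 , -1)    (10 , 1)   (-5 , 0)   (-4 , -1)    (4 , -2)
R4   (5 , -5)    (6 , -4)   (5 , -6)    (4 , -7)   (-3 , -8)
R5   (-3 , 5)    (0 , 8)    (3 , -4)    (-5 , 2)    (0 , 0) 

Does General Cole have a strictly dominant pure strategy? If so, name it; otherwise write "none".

S2

S2 vs S1: R1: 0>-1, R2: -4>-6, R3: 1>-1, R4: -4>-5, R5: 8>5.
S2 vs S3: R1: 0>-4, R2: -4>-6, R3: 1>0, R4: -4>-6, R5: 8>-4.
S2 vs S4: R1: 0>-4, R2: -4>-7, R3: 1>-1, R4: -4>-7, R5: 8>2.
S2 vs S5: R1: 0>-4, R2: -4>-8, R3: 1>-2, R4: -4>-8, R5: 8>0.
S2 strictly beats every other strategy against every opponent action, so it is strictly dominant.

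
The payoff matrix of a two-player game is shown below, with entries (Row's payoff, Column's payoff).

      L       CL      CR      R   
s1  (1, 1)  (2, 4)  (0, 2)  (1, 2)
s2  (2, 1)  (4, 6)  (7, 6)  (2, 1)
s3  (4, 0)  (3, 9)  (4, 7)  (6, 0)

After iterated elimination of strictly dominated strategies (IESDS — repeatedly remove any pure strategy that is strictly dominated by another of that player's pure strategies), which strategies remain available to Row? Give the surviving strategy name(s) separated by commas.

Row s1 is eliminated: s2 beats it against every remaining column (L: 2>1, CL: 4>2, CR: 7>0, R: 2>1).
Column L is eliminated: CL beats it against every remaining row (s2: 6>1, s3: 9>0).
Column R is eliminated: CL beats it against every remaining row (s2: 6>1, s3: 9>0).
Row s3 is eliminated: s2 beats it against every remaining column (CL: 4>3, CR: 7>4).
Among the remaining strategies, none is strictly dominated by another pure strategy of the same player, so the elimination stops.
Surviving strategies — Row: {s2}; Column: {CL, CR}.

s2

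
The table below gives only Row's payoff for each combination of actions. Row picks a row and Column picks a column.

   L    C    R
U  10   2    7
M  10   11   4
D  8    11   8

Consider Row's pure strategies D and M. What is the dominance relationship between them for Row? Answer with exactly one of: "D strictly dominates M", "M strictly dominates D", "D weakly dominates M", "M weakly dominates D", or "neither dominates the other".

neither dominates the other

D's payoffs vs M's, by Column's action — L: 8<10, C: 11=11, R: 8>4.
D does better at R but worse at L; neither strategy dominates the other.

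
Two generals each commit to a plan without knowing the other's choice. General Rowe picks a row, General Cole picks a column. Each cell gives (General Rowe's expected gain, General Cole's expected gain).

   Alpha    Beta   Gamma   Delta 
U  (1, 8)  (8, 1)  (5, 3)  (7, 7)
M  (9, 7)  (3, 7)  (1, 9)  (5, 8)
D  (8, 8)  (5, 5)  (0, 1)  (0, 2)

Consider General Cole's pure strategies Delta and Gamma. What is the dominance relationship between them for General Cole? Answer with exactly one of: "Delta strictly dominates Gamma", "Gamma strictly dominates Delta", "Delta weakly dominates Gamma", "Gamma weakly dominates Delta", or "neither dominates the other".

neither dominates the other

Compare Delta to Gamma across every action of General Rowe: U: 7>3, M: 8<9, D: 2>1.
Delta does better at U, D but worse at M; neither strategy dominates the other.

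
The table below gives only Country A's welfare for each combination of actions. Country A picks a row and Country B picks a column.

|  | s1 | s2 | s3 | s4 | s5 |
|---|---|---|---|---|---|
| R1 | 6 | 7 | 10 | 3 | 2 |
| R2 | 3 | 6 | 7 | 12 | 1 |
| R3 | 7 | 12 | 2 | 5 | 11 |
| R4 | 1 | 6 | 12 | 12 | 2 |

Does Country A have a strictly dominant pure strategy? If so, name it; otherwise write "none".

R1 fails to dominate R2 at s4 (3<12).
R2 fails to dominate R1 at s1 (3<6).
R3 fails to dominate R1 at s3 (2<10).
R4 fails to dominate R1 at s1 (1<6).
No single strategy dominates all the others.

none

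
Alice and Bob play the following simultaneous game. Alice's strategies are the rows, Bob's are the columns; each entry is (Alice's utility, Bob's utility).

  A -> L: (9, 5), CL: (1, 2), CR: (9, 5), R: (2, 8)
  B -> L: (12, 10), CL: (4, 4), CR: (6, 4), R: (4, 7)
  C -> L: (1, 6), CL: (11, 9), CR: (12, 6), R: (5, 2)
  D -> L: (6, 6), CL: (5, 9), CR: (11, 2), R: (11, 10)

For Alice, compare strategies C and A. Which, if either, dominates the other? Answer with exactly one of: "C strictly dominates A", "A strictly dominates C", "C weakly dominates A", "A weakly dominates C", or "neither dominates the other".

neither dominates the other

C's payoffs vs A's, by Bob's action — L: 1<9, CL: 11>1, CR: 12>9, R: 5>2.
C does better at CL, CR, R but worse at L; neither strategy dominates the other.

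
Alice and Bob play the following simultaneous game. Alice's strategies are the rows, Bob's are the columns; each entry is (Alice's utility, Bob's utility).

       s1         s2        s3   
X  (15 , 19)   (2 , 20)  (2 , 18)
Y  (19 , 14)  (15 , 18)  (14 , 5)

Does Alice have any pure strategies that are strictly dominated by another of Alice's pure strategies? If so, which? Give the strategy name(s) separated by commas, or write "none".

X is strictly dominated by Y (s1: 19>15, s2: 15>2, s3: 14>2).
Y: no other strategy beats it everywhere (X at s1 (19>15)).

X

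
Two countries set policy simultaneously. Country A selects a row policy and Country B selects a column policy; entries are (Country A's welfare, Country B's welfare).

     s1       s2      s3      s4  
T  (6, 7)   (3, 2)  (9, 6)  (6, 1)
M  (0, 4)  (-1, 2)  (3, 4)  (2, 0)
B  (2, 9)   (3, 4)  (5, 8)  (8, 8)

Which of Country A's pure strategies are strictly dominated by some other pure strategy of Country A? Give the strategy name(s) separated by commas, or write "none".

T: no other strategy beats it everywhere (M at s1 (6>0); B at s1 (6>2)).
T strictly dominates M — s1: 6>0, s2: 3>-1, s3: 9>3, s4: 6>2.
B is not dominated — it holds its own against T at s2 (3=3); M at s1 (2>0).

M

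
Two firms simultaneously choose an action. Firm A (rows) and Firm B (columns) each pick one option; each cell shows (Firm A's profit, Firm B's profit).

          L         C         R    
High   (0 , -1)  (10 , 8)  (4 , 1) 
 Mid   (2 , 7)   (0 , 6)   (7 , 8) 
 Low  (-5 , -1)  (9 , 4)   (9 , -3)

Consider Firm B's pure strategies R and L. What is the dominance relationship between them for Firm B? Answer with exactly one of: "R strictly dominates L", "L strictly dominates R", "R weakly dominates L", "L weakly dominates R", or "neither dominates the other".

Compare R to L across each opponent action: High: 1>-1, Mid: 8>7, Low: -3<-1.
R does better at High, Mid but worse at Low; neither strategy dominates the other.

neither dominates the other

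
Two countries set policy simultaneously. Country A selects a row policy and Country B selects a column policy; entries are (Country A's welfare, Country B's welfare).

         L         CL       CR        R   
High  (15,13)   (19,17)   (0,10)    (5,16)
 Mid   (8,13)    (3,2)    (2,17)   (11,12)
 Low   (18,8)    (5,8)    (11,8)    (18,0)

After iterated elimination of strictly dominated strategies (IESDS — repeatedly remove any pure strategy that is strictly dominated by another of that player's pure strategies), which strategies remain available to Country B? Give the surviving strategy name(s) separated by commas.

Row Mid is eliminated: Low beats it against every remaining column (L: 18>8, CL: 5>3, CR: 11>2, R: 18>11).
Country B's strategy R is strictly dominated by CL (High: 17>16, Low: 8>0) and is removed.
Among the remaining strategies, none is strictly dominated by another pure strategy of the same player, so the elimination stops.
Surviving strategies — Country A: {High, Low}; Country B: {L, CL, CR}.

L, CL, CR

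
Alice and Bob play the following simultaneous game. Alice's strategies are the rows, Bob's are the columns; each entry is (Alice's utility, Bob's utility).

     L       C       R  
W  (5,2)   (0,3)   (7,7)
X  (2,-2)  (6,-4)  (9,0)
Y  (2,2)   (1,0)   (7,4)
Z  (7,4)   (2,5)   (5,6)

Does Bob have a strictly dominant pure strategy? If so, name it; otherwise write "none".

R

R vs L: W: 7>2, X: 0>-2, Y: 4>2, Z: 6>4.
R vs C: W: 7>3, X: 0>-4, Y: 4>0, Z: 6>5.
R strictly beats every other strategy against every opponent action, so it is strictly dominant.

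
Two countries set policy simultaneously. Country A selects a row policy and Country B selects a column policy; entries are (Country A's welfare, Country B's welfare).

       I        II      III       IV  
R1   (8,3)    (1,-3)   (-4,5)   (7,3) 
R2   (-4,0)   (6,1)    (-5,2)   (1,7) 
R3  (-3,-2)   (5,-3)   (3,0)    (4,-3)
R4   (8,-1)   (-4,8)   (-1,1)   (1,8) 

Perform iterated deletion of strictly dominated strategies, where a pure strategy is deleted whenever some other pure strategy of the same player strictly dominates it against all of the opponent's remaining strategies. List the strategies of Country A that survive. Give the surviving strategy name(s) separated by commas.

R3

For Country B, III strictly dominates I on the remaining rows (R1: 5>3, R2: 2>0, R3: 0>-2, R4: 1>-1); eliminate I.
For Country A, R3 strictly dominates R4 on the remaining columns (II: 5>-4, III: 3>-1, IV: 4>1); eliminate R4.
Column II is eliminated: III beats it against every remaining row (R1: 5>-3, R2: 2>1, R3: 0>-3).
For Country A, R1 strictly dominates R2 on the remaining columns (III: -4>-5, IV: 7>1); eliminate R2.
Column IV is eliminated: III beats it against every remaining row (R1: 5>3, R3: 0>-3).
For Country A, R3 strictly dominates R1 on the remaining columns (III: 3>-4); eliminate R1.
Among the remaining strategies, none is strictly dominated by another pure strategy of the same player, so the elimination stops.
Surviving strategies — Country A: {R3}; Country B: {III}.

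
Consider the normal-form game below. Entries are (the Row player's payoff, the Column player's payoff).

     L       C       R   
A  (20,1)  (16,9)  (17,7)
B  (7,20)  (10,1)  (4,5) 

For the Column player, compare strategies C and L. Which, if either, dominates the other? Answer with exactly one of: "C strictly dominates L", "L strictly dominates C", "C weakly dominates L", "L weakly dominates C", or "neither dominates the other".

neither dominates the other

Compare C to L across each opponent action: A: 9>1, B: 1<20.
C does better at A but worse at B; neither strategy dominates the other.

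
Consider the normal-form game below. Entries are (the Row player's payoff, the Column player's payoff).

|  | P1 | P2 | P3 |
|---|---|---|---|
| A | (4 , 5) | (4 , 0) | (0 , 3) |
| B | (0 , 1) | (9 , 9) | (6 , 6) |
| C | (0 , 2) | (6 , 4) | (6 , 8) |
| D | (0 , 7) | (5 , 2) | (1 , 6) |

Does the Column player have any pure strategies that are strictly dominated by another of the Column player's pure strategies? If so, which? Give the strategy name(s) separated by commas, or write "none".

none

P1 is not dominated — it holds its own against P2 at A (5>0); P3 at A (5>3).
P2 is not dominated — it holds its own against P1 at B (9>1); P3 at B (9>6).
Nothing dominates P3: P1 at B (6>1); P2 at A (3>0).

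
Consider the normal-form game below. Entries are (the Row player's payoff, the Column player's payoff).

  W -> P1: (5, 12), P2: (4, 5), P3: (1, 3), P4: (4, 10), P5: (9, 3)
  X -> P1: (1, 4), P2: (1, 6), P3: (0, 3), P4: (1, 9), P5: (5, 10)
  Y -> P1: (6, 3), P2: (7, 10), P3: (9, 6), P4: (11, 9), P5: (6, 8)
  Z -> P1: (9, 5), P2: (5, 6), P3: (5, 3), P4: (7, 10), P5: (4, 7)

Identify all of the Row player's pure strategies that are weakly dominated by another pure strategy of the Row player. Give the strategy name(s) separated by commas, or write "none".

X

W is not dominated — it holds its own against X at P1 (5>1); Y at P5 (9>6); Z at P5 (9>4).
X is weakly dominated by W (P1: 5>1, P2: 4>1, P3: 1>0, P4: 4>1, P5: 9>5).
Y is not dominated — it holds its own against W at P1 (6>5); X at P1 (6>1); Z at P2 (7>5).
Nothing dominates Z: W at P1 (9>5); X at P1 (9>1); Y at P1 (9>6).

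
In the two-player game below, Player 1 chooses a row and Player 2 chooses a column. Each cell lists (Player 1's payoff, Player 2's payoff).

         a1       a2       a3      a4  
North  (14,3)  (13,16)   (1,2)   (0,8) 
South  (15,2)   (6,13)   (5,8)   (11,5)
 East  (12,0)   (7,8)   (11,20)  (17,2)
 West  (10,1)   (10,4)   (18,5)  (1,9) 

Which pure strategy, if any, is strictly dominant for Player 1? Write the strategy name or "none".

North fails to dominate South at a1 (14<15).
South fails to dominate North at a2 (6<13).
East fails to dominate North at a1 (12<14).
West fails to dominate North at a1 (10<14).
No single strategy dominates all the others.

none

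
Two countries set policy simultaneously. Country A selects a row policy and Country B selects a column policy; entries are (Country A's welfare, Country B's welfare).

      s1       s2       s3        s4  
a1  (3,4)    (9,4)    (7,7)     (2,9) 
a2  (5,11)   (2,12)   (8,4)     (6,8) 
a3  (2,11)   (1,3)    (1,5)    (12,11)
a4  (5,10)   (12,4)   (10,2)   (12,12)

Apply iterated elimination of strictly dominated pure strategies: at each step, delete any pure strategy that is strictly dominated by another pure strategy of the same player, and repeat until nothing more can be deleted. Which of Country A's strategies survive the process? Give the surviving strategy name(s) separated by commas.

Country A's strategy a1 is strictly dominated by a4 (s1: 5>3, s2: 12>9, s3: 10>7, s4: 12>2) and is removed.
For Country B, s1 strictly dominates s3 on the remaining rows (a2: 11>4, a3: 11>5, a4: 10>2); eliminate s3.
Among the remaining strategies, none is strictly dominated by another pure strategy of the same player, so the elimination stops.
Surviving strategies — Country A: {a2, a3, a4}; Country B: {s1, s2, s4}.

a2, a3, a4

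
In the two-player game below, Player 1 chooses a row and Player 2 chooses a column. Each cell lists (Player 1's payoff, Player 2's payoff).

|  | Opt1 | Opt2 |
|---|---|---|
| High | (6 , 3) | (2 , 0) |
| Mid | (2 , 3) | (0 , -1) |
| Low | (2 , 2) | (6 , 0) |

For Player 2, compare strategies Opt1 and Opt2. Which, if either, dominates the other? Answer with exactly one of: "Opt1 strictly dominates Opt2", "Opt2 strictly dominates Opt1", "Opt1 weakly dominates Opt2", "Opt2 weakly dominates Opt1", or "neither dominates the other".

Compare Opt1 to Opt2 across every action of Player 1: High: 3>0, Mid: 3>-1, Low: 2>0.
Every comparison favours Opt1, so Opt1 strictly dominates Opt2.

Opt1 strictly dominates Opt2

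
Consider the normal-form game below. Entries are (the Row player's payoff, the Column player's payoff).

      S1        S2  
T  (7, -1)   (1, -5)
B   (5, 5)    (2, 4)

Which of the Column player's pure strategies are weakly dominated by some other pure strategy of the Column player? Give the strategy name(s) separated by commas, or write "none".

S2

S1: no other strategy beats it everywhere (S2 at T (-1>-5)).
S2 is weakly dominated by S1 (T: -1>-5, B: 5>4).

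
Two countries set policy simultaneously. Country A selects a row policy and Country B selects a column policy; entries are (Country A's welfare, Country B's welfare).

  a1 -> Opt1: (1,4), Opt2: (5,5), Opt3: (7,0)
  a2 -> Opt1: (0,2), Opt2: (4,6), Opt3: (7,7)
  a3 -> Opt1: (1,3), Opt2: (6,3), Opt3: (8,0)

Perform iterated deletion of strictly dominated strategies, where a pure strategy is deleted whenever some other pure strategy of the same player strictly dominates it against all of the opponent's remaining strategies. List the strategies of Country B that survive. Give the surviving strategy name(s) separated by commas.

Country A's strategy a2 is strictly dominated by a3 (Opt1: 1>0, Opt2: 6>4, Opt3: 8>7) and is removed.
Column Opt3 is eliminated: Opt1 beats it against every remaining row (a1: 4>0, a3: 3>0).
Among the remaining strategies, none is strictly dominated by another pure strategy of the same player, so the elimination stops.
Surviving strategies — Country A: {a1, a3}; Country B: {Opt1, Opt2}.

Opt1, Opt2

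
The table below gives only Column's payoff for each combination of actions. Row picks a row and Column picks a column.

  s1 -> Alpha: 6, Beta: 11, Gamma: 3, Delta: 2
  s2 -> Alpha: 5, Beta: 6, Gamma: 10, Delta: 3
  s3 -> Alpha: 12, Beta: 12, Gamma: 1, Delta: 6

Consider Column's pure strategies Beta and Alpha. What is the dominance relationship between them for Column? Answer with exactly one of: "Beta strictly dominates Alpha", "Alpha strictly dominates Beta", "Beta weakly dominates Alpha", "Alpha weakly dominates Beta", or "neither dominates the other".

Compare Beta to Alpha across each opponent action: s1: 11>6, s2: 6>5, s3: 12=12.
Beta is at least as good everywhere and strictly better somewhere (tied only at s3), so Beta weakly but not strictly dominates Alpha.

Beta weakly dominates Alpha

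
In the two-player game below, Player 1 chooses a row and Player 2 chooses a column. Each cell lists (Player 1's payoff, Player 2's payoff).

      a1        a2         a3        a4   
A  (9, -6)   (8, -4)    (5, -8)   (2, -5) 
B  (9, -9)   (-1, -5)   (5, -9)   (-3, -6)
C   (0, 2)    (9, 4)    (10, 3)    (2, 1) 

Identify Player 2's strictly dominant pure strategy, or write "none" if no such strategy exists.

a2 vs a1: A: -4>-6, B: -5>-9, C: 4>2.
a2 vs a3: A: -4>-8, B: -5>-9, C: 4>3.
a2 vs a4: A: -4>-5, B: -5>-6, C: 4>1.
a2 strictly beats every other strategy against every opponent action, so it is strictly dominant.

a2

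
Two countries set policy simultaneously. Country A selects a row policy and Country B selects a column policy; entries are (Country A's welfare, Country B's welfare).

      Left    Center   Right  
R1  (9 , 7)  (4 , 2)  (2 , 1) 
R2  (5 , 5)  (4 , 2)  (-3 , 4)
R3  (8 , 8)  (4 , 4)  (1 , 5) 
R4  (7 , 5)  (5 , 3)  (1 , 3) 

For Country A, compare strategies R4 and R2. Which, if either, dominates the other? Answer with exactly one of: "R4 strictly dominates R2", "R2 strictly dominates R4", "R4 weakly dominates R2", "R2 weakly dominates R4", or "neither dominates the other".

Compare R4 to R2 across each opponent action: Left: 7>5, Center: 5>4, Right: 1>-3.
Every comparison favours R4, so R4 strictly dominates R2.

R4 strictly dominates R2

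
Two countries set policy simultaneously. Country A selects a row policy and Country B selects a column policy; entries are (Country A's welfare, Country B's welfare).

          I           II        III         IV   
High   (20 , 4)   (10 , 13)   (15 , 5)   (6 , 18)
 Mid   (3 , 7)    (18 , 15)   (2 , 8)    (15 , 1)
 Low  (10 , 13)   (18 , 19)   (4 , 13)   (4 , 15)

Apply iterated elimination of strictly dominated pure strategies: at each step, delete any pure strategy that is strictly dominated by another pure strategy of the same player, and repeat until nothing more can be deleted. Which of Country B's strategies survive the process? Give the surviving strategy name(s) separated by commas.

II

For Country B, II strictly dominates I on the remaining rows (High: 13>4, Mid: 15>7, Low: 19>13); eliminate I.
Country B's strategy III is strictly dominated by II (High: 13>5, Mid: 15>8, Low: 19>13) and is removed.
Country A's strategy High is strictly dominated by Mid (II: 18>10, IV: 15>6) and is removed.
Country B's strategy IV is strictly dominated by II (Mid: 15>1, Low: 19>15) and is removed.
Among the remaining strategies, none is strictly dominated by another pure strategy of the same player, so the elimination stops.
Surviving strategies — Country A: {Mid, Low}; Country B: {II}.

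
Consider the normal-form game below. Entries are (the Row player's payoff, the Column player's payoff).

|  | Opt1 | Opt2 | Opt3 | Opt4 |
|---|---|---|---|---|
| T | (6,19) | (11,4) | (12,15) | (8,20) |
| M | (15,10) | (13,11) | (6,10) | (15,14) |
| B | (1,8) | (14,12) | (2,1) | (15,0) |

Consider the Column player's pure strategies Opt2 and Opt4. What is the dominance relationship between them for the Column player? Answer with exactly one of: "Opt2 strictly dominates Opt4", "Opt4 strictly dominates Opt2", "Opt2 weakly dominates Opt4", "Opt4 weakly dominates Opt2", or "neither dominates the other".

Compare Opt2 to Opt4 across each opponent action: T: 4<20, M: 11<14, B: 12>0.
Opt2 does better at B but worse at T, M; neither strategy dominates the other.

neither dominates the other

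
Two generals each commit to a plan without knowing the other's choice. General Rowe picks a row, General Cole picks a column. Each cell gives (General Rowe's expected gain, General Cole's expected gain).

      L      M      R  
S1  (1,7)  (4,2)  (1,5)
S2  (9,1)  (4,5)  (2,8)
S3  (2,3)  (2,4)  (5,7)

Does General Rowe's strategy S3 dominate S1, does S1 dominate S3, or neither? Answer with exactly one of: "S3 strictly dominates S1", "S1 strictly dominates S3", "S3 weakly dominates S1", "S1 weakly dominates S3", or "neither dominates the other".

S3's payoffs vs S1's, by General Cole's action — L: 2>1, M: 2<4, R: 5>1.
S3 does better at L, R but worse at M; neither strategy dominates the other.

neither dominates the other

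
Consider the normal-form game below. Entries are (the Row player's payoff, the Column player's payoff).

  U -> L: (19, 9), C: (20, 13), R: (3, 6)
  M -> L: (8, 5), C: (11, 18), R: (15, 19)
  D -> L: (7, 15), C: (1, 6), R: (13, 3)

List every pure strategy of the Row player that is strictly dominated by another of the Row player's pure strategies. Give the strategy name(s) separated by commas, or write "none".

D

U: no other strategy beats it everywhere (M at L (19>8); D at L (19>7)).
M: no other strategy beats it everywhere (U at R (15>3); D at L (8>7)).
D is strictly dominated by M (L: 8>7, C: 11>1, R: 15>13).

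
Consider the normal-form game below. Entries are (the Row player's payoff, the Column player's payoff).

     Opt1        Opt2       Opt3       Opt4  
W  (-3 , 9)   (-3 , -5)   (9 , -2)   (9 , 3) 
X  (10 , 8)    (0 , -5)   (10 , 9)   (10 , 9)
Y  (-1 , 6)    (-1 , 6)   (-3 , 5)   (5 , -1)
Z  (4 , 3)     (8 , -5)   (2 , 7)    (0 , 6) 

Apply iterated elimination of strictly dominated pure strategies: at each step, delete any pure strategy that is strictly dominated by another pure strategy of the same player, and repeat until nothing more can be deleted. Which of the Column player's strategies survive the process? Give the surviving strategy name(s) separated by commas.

For the Row player, X strictly dominates W on the remaining columns (Opt1: 10>-3, Opt2: 0>-3, Opt3: 10>9, Opt4: 10>9); eliminate W.
For the Row player, X strictly dominates Y on the remaining columns (Opt1: 10>-1, Opt2: 0>-1, Opt3: 10>-3, Opt4: 10>5); eliminate Y.
For the Column player, Opt3 strictly dominates Opt1 on the remaining rows (X: 9>8, Z: 7>3); eliminate Opt1.
The Column player's strategy Opt2 is strictly dominated by Opt3 (X: 9>-5, Z: 7>-5) and is removed.
For the Row player, X strictly dominates Z on the remaining columns (Opt3: 10>2, Opt4: 10>0); eliminate Z.
Among the remaining strategies, none is strictly dominated by another pure strategy of the same player, so the elimination stops.
Surviving strategies — the Row player: {X}; the Column player: {Opt3, Opt4}.

Opt3, Opt4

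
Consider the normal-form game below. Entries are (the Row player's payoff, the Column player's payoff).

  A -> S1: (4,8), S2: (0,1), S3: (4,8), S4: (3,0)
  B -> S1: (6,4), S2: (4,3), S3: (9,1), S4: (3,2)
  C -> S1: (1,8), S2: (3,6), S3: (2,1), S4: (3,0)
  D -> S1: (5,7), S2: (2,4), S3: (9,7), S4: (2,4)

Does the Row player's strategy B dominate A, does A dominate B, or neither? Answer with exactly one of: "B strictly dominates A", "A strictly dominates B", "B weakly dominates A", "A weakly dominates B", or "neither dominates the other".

B weakly dominates A

Compare B to A across every action of the Column player: S1: 6>4, S2: 4>0, S3: 9>4, S4: 3=3.
B is at least as good everywhere and strictly better somewhere (tied only at S4), so B weakly but not strictly dominates A.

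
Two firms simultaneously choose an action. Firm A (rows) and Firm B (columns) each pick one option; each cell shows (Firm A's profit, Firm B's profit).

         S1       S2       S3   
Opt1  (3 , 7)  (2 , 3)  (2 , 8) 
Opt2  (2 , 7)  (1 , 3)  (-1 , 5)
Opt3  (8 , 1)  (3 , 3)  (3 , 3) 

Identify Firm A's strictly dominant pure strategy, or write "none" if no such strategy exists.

Opt3

Opt3 vs Opt1: S1: 8>3, S2: 3>2, S3: 3>2.
Opt3 vs Opt2: S1: 8>2, S2: 3>1, S3: 3>-1.
Opt3 strictly beats every other strategy against every opponent action, so it is strictly dominant.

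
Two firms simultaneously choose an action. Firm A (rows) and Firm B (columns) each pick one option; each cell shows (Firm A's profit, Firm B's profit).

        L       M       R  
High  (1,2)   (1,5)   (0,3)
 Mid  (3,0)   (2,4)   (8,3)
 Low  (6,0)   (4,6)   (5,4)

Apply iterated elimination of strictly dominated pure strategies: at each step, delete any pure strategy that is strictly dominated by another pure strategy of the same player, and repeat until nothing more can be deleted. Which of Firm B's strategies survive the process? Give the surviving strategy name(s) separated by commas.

M

Firm A's strategy High is strictly dominated by Mid (L: 3>1, M: 2>1, R: 8>0) and is removed.
Firm B's strategy L is strictly dominated by M (Mid: 4>0, Low: 6>0) and is removed.
Firm B's strategy R is strictly dominated by M (Mid: 4>3, Low: 6>4) and is removed.
Row Mid is eliminated: Low beats it against every remaining column (M: 4>2).
Among the remaining strategies, none is strictly dominated by another pure strategy of the same player, so the elimination stops.
Surviving strategies — Firm A: {Low}; Firm B: {M}.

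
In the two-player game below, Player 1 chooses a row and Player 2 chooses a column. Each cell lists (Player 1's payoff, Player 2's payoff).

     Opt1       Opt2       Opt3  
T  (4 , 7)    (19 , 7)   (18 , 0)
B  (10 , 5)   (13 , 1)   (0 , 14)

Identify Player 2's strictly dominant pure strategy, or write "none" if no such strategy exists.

Opt1 fails to dominate Opt2 at T (7=7).
Opt2 fails to dominate Opt1 at T (7=7).
Opt3 fails to dominate Opt1 at T (0<7).
No single strategy dominates all the others.

none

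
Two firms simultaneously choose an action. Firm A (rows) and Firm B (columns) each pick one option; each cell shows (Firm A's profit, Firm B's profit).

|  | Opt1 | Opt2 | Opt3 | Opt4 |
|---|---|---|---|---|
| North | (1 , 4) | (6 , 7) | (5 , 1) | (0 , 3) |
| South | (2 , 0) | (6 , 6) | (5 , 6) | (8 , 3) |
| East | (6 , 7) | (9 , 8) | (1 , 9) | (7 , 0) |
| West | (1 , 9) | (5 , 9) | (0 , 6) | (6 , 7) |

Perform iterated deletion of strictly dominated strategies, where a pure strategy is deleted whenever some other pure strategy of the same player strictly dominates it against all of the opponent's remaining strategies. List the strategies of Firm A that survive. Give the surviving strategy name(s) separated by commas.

For Firm A, South strictly dominates West on the remaining columns (Opt1: 2>1, Opt2: 6>5, Opt3: 5>0, Opt4: 8>6); eliminate West.
For Firm B, Opt2 strictly dominates Opt1 on the remaining rows (North: 7>4, South: 6>0, East: 8>7); eliminate Opt1.
Firm B's strategy Opt4 is strictly dominated by Opt2 (North: 7>3, South: 6>3, East: 8>0) and is removed.
Among the remaining strategies, none is strictly dominated by another pure strategy of the same player, so the elimination stops.
Surviving strategies — Firm A: {North, South, East}; Firm B: {Opt2, Opt3}.

North, South, East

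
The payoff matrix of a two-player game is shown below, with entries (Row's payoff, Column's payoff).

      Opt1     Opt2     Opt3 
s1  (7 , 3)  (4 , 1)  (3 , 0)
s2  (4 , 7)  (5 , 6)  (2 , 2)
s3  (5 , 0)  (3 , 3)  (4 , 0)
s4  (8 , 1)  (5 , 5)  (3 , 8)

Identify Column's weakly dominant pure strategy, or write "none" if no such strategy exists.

none

Opt1 fails to dominate Opt2 at s3 (0<3).
Opt2 fails to dominate Opt1 at s1 (1<3).
Opt3 fails to dominate Opt1 at s1 (0<3).
No single strategy dominates all the others.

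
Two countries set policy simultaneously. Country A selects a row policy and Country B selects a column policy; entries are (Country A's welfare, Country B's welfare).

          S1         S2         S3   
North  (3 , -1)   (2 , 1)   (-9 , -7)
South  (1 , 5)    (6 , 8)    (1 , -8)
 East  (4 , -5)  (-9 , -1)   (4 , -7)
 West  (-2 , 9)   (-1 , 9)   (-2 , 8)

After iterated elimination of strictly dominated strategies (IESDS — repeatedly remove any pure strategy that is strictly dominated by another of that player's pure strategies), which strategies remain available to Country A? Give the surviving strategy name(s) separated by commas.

For Country A, South strictly dominates West on the remaining columns (S1: 1>-2, S2: 6>-1, S3: 1>-2); eliminate West.
Column S1 is eliminated: S2 beats it against every remaining row (North: 1>-1, South: 8>5, East: -1>-5).
Row North is eliminated: South beats it against every remaining column (S2: 6>2, S3: 1>-9).
For Country B, S2 strictly dominates S3 on the remaining rows (South: 8>-8, East: -1>-7); eliminate S3.
For Country A, South strictly dominates East on the remaining columns (S2: 6>-9); eliminate East.
Among the remaining strategies, none is strictly dominated by another pure strategy of the same player, so the elimination stops.
Surviving strategies — Country A: {South}; Country B: {S2}.

South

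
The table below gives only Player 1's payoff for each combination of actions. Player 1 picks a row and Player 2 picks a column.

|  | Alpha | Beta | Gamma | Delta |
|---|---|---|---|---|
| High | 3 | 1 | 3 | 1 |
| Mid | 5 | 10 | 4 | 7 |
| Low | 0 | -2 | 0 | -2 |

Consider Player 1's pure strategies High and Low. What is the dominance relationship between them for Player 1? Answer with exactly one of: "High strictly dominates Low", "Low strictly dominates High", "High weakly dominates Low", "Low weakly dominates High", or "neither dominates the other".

High strictly dominates Low

Compare High to Low across each opponent action: Alpha: 3>0, Beta: 1>-2, Gamma: 3>0, Delta: 1>-2.
High gives a strictly higher payoff against each opponent action, so High strictly dominates Low.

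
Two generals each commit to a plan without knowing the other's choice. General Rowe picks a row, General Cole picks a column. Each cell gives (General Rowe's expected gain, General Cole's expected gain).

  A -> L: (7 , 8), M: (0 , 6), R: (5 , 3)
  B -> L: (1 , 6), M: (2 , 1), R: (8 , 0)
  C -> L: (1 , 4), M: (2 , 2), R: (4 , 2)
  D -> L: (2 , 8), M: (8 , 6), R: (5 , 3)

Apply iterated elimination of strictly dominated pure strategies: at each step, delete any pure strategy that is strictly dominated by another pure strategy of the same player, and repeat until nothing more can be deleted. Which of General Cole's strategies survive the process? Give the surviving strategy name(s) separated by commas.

Row C is eliminated: D beats it against every remaining column (L: 2>1, M: 8>2, R: 5>4).
For General Cole, L strictly dominates M on the remaining rows (A: 8>6, B: 6>1, D: 8>6); eliminate M.
Column R is eliminated: L beats it against every remaining row (A: 8>3, B: 6>0, D: 8>3).
Row B is eliminated: A beats it against every remaining column (L: 7>1).
General Rowe's strategy D is strictly dominated by A (L: 7>2) and is removed.
Among the remaining strategies, none is strictly dominated by another pure strategy of the same player, so the elimination stops.
Surviving strategies — General Rowe: {A}; General Cole: {L}.

L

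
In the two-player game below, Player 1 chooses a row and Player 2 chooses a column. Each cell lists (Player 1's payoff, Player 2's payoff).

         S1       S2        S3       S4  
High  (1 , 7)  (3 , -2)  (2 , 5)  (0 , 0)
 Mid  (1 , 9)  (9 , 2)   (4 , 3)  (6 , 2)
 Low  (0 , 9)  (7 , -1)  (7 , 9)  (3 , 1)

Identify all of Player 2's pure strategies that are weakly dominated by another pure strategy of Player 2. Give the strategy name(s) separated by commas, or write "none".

S1 is not dominated — it holds its own against S2 at High (7>-2); S3 at High (7>5); S4 at High (7>0).
S2 is weakly dominated by S1 (High: 7>-2, Mid: 9>2, Low: 9>-1).
S1 weakly dominates S3 — High: 7>5, Mid: 9>3, Low: 9=9.
S1 weakly dominates S4 — High: 7>0, Mid: 9>2, Low: 9>1.

S2, S3, S4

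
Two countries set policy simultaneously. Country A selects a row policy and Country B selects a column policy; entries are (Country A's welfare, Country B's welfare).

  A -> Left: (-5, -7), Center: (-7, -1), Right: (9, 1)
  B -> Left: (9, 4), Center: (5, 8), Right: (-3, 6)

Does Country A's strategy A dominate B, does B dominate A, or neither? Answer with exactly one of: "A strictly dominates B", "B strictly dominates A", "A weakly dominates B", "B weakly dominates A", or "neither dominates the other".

A's payoffs vs B's, by Country B's action — Left: -5<9, Center: -7<5, Right: 9>-3.
A does better at Right but worse at Left, Center; neither strategy dominates the other.

neither dominates the other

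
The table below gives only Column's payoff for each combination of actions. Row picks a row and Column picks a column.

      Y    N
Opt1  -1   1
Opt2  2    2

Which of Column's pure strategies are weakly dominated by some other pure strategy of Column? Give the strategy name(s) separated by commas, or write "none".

Y

N weakly dominates Y — Opt1: 1>-1, Opt2: 2=2.
N is not dominated — it holds its own against Y at Opt1 (1>-1).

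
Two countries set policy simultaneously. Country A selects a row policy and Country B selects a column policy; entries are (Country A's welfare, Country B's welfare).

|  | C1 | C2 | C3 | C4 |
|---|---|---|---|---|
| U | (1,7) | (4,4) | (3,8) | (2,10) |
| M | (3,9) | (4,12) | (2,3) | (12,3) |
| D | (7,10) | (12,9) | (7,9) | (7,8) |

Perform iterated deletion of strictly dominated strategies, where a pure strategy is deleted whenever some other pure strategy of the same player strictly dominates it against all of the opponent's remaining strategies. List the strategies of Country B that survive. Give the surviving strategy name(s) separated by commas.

For Country A, D strictly dominates U on the remaining columns (C1: 7>1, C2: 12>4, C3: 7>3, C4: 7>2); eliminate U.
Column C3 is eliminated: C1 beats it against every remaining row (M: 9>3, D: 10>9).
For Country B, C1 strictly dominates C4 on the remaining rows (M: 9>3, D: 10>8); eliminate C4.
For Country A, D strictly dominates M on the remaining columns (C1: 7>3, C2: 12>4); eliminate M.
Country B's strategy C2 is strictly dominated by C1 (D: 10>9) and is removed.
Among the remaining strategies, none is strictly dominated by another pure strategy of the same player, so the elimination stops.
Surviving strategies — Country A: {D}; Country B: {C1}.

C1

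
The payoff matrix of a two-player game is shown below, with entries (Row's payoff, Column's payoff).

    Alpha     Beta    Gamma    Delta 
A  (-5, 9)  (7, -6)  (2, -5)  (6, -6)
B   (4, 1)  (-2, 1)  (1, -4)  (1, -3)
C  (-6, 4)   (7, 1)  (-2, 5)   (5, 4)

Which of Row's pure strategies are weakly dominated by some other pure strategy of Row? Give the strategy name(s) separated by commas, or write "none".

C

A: no other strategy beats it everywhere (B at Beta (7>-2); C at Alpha (-5>-6)).
B is not dominated — it holds its own against A at Alpha (4>-5); C at Alpha (4>-6).
A weakly dominates C — Alpha: -5>-6, Beta: 7=7, Gamma: 2>-2, Delta: 6>5.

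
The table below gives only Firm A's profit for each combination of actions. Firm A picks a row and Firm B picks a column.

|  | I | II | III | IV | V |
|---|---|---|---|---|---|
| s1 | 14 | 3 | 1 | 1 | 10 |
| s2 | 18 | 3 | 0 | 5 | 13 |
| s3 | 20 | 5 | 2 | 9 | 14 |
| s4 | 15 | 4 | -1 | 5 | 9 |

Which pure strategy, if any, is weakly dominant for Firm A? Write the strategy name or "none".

s3 vs s1: I: 20>14, II: 5>3, III: 2>1, IV: 9>1, V: 14>10.
s3 vs s2: I: 20>18, II: 5>3, III: 2>0, IV: 9>5, V: 14>13.
s3 vs s4: I: 20>15, II: 5>4, III: 2>-1, IV: 9>5, V: 14>9.
s3 is at least as good as every other strategy against every opponent action, so it is weakly dominant.

s3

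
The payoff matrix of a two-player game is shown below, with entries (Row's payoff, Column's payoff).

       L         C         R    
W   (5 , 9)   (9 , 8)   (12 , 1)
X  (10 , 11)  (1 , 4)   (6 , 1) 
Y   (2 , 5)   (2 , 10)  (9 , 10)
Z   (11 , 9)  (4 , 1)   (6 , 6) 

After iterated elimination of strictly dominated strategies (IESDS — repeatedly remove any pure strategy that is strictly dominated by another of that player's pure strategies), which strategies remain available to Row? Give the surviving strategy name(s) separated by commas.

Row Y is eliminated: W beats it against every remaining column (L: 5>2, C: 9>2, R: 12>9).
For Column, L strictly dominates C on the remaining rows (W: 9>8, X: 11>4, Z: 9>1); eliminate C.
For Column, L strictly dominates R on the remaining rows (W: 9>1, X: 11>1, Z: 9>6); eliminate R.
Row's strategy W is strictly dominated by X (L: 10>5) and is removed.
Row X is eliminated: Z beats it against every remaining column (L: 11>10).
Among the remaining strategies, none is strictly dominated by another pure strategy of the same player, so the elimination stops.
Surviving strategies — Row: {Z}; Column: {L}.

Z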